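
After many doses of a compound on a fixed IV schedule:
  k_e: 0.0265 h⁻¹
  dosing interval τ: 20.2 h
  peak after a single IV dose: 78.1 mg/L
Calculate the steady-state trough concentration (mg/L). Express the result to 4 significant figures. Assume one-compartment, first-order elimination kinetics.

e^(−kτ) = e^(−0.02650 × 20.2) = 0.5855
Accumulation ratio R = 1 / (1 − e^(−kτ)) = 1 / (1 − 0.5855) = 2.413
Steady-state trough = C₀ × R × e^(−kτ) = 78.1 × 2.413 × 0.5855 = 110.3 mg/L

110.3 mg/L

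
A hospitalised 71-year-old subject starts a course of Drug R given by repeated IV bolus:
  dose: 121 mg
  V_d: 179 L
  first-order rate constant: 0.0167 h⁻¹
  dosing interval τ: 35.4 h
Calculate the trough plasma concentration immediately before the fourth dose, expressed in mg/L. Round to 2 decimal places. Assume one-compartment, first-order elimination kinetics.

0.70 mg/L

C₀ per dose = Dose / Vd = 121 / 179 = 0.6760 mg/L
Fraction remaining after one interval: r = e^(−kτ) = e^(−0.01670 × 35.4) = 0.5537
Before dose 4, 3 doses have been given (aged 1τ, 2τ, 3τ).
C_trough = C₀ × (r + r² + … + r^3) = C₀ × r(1−r^3)/(1−r)
        = 0.6760 × 0.5537 × (1 − 0.1698) / (1 − 0.5537) = 0.6963 mg/L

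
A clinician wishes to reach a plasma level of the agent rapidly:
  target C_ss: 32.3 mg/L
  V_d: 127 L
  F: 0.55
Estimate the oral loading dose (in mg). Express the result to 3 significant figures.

LD = Css × Vd / F = 32.3 × 127 / 0.55 = 7458 mg

7460 mg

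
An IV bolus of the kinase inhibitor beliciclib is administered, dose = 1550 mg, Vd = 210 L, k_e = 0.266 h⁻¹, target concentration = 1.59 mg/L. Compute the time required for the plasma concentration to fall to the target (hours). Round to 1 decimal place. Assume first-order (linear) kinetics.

5.8 h

C₀ = Dose / Vd = 1550 / 210 = 7.381 mg/L
t = ln(C₀ / C) / k = ln(7.381 / 1.59) / 0.2660
  = ln(4.642) / 0.2660 = 1.535 / 0.2660 = 5.771 h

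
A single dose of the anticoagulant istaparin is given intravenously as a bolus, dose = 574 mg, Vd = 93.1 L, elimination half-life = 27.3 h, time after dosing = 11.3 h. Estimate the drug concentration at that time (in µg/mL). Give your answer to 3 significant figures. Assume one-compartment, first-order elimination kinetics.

C₀ = Dose / Vd = 574.0 / 93.1 = 6.165 mg/L
k = ln2 / t½ = 0.693147 / 27.3 = 0.02539 h⁻¹
C = C₀ · e^(−k·t) = 6.165 × e^(−0.02539 × 11.3)
  = 6.165 × 0.7506 = 4.627 mg/L
(4.627 mg/L = 4.627 µg/mL)

4.63 µg/mL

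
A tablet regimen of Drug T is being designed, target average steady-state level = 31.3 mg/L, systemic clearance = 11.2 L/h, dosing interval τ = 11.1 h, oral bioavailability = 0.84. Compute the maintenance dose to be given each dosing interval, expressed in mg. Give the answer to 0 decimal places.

At steady state, F × (Dose/τ) = Css × CL.
Dose = Css × CL × τ / F = 31.3 × 11.20 × 11.1 / 0.84 = 4632 mg

4632 mg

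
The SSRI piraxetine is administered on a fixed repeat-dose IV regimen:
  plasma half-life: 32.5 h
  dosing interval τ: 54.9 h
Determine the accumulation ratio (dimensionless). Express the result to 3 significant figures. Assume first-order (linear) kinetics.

1.45

k = ln2 / t½ = 0.693147 / 32.5 = 0.02133 h⁻¹
e^(−kτ) = e^(−0.02133 × 54.9) = 0.3101
Accumulation ratio R = 1 / (1 − e^(−kτ)) = 1 / (1 − 0.3101) = 1.449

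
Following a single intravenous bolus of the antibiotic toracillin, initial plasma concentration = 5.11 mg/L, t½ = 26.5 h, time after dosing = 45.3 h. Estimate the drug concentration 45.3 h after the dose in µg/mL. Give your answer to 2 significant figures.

1.6 µg/mL

k = ln2 / t½ = 0.693147 / 26.5 = 0.02616 h⁻¹
C = C₀ · e^(−k·t) = 5.110 × e^(−0.02616 × 45.3)
  = 5.110 × 0.3057 = 1.562 mg/L
(1.562 mg/L = 1.562 µg/mL)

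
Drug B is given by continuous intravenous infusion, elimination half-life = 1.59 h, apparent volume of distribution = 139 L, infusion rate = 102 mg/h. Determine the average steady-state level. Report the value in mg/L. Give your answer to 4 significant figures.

1.683 mg/L

k = ln2 / t½ = 0.693147 / 1.59 = 0.4359 h⁻¹
CL = k × Vd = 0.4359 × 139 = 60.59 L/h
At steady state Css = R₀ / CL = 102 / 60.59 = 1.683 mg/L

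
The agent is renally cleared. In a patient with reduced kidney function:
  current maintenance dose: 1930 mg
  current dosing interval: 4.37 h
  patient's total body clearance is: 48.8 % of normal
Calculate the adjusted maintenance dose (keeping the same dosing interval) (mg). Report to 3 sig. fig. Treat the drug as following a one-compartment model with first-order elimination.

942 mg

To keep the same average steady-state level, dosing rate must scale with clearance.
CL ratio = 48.8 / 100 = 0.4880
New dose (same interval) = 1930 × 0.4880 = 941.8 mg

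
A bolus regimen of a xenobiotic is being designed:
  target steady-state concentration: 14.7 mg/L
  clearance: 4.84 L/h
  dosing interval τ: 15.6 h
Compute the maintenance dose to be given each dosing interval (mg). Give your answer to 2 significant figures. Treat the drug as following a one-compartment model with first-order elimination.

1100 mg

At steady state, Dose/τ = Css × CL.
Dose = Css × CL × τ = 14.7 × 4.840 × 15.6 = 1110 mg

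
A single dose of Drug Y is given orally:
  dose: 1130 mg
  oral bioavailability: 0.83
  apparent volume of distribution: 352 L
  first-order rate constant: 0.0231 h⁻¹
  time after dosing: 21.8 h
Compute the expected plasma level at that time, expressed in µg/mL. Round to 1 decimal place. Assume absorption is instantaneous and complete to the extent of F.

1.6 µg/mL

Amount reaching circulation = F × Dose = 0.83 × 1130 = 937.9 mg
C₀ = F·Dose / Vd = 937.9 / 352 = 2.664 mg/L
C = C₀ · e^(−k·t) = 2.664 × e^(−0.02310 × 21.8)
  = 2.664 × 0.6044 = 1.610 mg/L
(1.610 mg/L = 1.610 µg/mL)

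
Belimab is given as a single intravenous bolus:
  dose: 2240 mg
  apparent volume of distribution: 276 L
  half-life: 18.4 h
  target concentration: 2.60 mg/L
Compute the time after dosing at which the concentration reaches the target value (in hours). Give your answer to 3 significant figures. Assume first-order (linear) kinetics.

C₀ = Dose / Vd = 2240 / 276 = 8.116 mg/L
k = ln2 / t½ = 0.693147 / 18.4 = 0.03767 h⁻¹
t = ln(C₀ / C) / k = ln(8.116 / 2.60) / 0.03767
  = ln(3.122) / 0.03767 = 1.138 / 0.03767 = 30.21 h

30.2 h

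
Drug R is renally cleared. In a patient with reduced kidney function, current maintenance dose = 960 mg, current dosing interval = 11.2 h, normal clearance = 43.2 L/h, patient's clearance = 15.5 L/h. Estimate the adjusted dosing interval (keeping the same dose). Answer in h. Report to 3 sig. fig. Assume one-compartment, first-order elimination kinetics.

31.2 h

To keep the same average steady-state level, dosing rate must scale with clearance.
CL ratio = 15.5 / 43.2 = 0.3588
New interval (same dose) = 11.2 / 0.3588 = 31.22 h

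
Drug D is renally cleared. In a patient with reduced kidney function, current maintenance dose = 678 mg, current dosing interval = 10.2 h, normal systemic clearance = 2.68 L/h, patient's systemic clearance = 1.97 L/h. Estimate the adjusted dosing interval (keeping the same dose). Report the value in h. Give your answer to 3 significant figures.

13.9 h

To keep the same average steady-state level, dosing rate must scale with clearance.
CL ratio = 1.97 / 2.68 = 0.7351
New interval (same dose) = 10.2 / 0.7351 = 13.88 h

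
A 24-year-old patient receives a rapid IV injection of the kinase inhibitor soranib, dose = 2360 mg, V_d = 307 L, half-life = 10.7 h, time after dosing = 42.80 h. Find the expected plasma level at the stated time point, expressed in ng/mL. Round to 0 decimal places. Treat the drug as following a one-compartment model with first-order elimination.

480 ng/mL

C₀ = Dose / Vd = 2360 / 307 = 7.687 mg/L
k = ln2 / t½ = 0.693147 / 10.7 = 0.06478 h⁻¹
t / t½ = 42.80 / 10.7 = 4 half-lives
C = C₀ × (1/2)^4 = 7.687 × 0.06250 = 0.4804 mg/L
Convert: 0.4804 mg/L × 1000 = 480.4 ng/mL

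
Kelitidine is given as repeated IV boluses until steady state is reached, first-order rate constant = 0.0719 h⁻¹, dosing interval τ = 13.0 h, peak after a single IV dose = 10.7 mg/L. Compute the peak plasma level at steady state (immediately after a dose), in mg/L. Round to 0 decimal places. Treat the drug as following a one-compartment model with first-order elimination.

e^(−kτ) = e^(−0.07190 × 13.0) = 0.3927
Accumulation ratio R = 1 / (1 − e^(−kτ)) = 1 / (1 − 0.3927) = 1.647
Steady-state peak = C₀ × R = 10.7 × 1.647 = 17.62 mg/L

18 mg/L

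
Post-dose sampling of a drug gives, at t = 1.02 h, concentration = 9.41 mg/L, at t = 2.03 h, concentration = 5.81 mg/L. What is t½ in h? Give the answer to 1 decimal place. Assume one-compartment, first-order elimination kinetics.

k = ln(C₁/C₂) / (t₂ − t₁) = ln(9.41/5.81) / (2.03 − 1.02)
  = 0.4822 / 1.010 = 0.4774 h⁻¹
t½ = ln2 / k = 0.693147 / 0.4774 = 1.452 h

1.5 h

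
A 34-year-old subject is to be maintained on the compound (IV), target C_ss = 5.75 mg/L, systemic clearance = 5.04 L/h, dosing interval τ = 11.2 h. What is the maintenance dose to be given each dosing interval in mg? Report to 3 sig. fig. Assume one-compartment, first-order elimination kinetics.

325 mg

At steady state, Dose/τ = Css × CL.
Dose = Css × CL × τ = 5.75 × 5.040 × 11.2 = 324.6 mg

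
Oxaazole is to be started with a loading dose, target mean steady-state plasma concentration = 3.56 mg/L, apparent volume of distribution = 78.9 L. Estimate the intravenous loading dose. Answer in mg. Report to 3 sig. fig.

LD = Css × Vd = 3.56 × 78.9 = 280.9 mg

281 mg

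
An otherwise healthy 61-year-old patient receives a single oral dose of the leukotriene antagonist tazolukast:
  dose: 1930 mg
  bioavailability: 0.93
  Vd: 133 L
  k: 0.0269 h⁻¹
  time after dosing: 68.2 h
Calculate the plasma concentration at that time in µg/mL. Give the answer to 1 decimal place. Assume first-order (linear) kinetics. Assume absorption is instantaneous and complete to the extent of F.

Amount reaching circulation = F × Dose = 0.93 × 1930 = 1795 mg
C₀ = F·Dose / Vd = 1795 / 133 = 13.50 mg/L
C = C₀ · e^(−k·t) = 13.50 × e^(−0.02690 × 68.2)
  = 13.50 × 0.1597 = 2.156 mg/L
(2.156 mg/L = 2.156 µg/mL)

2.2 µg/mL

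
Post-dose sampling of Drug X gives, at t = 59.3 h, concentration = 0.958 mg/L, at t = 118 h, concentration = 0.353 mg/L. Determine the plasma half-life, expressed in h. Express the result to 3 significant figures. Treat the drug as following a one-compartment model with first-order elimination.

k = ln(C₁/C₂) / (t₂ − t₁) = ln(0.958/0.353) / (118 − 59.3)
  = 0.9984 / 58.70 = 0.01701 h⁻¹
t½ = ln2 / k = 0.693147 / 0.01701 = 40.75 h

40.8 h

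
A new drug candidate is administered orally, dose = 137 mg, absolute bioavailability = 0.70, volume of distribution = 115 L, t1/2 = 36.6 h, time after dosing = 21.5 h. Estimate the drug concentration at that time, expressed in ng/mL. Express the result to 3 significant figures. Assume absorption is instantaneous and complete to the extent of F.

Amount reaching circulation = F × Dose = 0.70 × 137.0 = 95.90 mg
C₀ = F·Dose / Vd = 95.90 / 115 = 0.8339 mg/L
k = ln2 / t½ = 0.693147 / 36.6 = 0.01894 h⁻¹
C = C₀ · e^(−k·t) = 0.8339 × e^(−0.01894 × 21.5)
  = 0.8339 × 0.6655 = 0.5550 mg/L
Convert: 0.5550 mg/L × 1000 = 555.0 ng/mL

555 ng/mL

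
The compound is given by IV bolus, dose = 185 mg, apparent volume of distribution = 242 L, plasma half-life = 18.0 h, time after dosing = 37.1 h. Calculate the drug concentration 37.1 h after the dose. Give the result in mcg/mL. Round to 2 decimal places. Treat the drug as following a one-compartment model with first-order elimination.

0.18 mcg/mL

C₀ = Dose / Vd = 185.0 / 242 = 0.7645 mg/L
k = ln2 / t½ = 0.693147 / 18.0 = 0.03851 h⁻¹
C = C₀ · e^(−k·t) = 0.7645 × e^(−0.03851 × 37.1)
  = 0.7645 × 0.2396 = 0.1832 mg/L
(0.1832 mg/L = 0.1832 mcg/mL)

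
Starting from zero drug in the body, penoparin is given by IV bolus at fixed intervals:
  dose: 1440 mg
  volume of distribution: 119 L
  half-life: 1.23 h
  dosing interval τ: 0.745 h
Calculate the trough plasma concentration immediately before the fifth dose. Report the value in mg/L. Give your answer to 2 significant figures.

19 mg/L

C₀ per dose = Dose / Vd = 1440 / 119 = 12.10 mg/L
k = ln2 / t½ = 0.693147 / 1.23 = 0.5635 h⁻¹
Fraction remaining after one interval: r = e^(−kτ) = e^(−0.5635 × 0.745) = 0.6572
Before dose 5, 4 doses have been given (aged 1τ, 2τ, 3τ, 4τ).
C_trough = C₀ × (r + r² + … + r^4) = C₀ × r(1−r^4)/(1−r)
        = 12.10 × 0.6572 × (1 − 0.1865) / (1 − 0.6572) = 18.87 mg/L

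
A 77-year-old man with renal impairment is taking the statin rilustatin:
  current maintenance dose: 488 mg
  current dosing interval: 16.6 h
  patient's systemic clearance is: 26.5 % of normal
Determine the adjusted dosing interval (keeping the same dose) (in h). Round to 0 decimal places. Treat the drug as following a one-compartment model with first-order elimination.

To keep the same average steady-state level, dosing rate must scale with clearance.
CL ratio = 26.5 / 100 = 0.2650
New interval (same dose) = 16.6 / 0.2650 = 62.64 h

63 h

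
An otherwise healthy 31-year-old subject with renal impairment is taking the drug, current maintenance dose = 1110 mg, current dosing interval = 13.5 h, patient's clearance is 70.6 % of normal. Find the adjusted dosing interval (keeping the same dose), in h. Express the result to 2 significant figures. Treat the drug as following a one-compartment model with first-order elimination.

19 h

To keep the same average steady-state level, dosing rate must scale with clearance.
CL ratio = 70.6 / 100 = 0.7060
New interval (same dose) = 13.5 / 0.7060 = 19.12 h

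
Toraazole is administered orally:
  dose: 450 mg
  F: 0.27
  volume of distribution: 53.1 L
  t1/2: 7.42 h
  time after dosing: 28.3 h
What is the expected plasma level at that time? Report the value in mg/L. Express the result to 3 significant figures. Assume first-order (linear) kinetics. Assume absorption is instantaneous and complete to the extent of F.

0.163 mg/L

Amount reaching circulation = F × Dose = 0.27 × 450.0 = 121.5 mg
C₀ = F·Dose / Vd = 121.5 / 53.1 = 2.288 mg/L
k = ln2 / t½ = 0.693147 / 7.42 = 0.09342 h⁻¹
C = C₀ · e^(−k·t) = 2.288 × e^(−0.09342 × 28.3)
  = 2.288 × 0.07109 = 0.1627 mg/L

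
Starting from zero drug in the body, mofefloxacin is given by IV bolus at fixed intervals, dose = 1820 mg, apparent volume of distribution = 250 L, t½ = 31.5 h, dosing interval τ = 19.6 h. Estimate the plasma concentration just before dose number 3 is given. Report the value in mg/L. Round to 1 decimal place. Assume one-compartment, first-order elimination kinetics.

7.8 mg/L

C₀ per dose = Dose / Vd = 1820 / 250 = 7.280 mg/L
k = ln2 / t½ = 0.693147 / 31.5 = 0.02200 h⁻¹
Fraction remaining after one interval: r = e^(−kτ) = e^(−0.02200 × 19.6) = 0.6497
Before dose 3, 2 doses have been given (aged 1τ, 2τ).
C_trough = C₀ × (r + r²) = 7.280 × (0.6497 + 0.4221) = 7.803 mg/L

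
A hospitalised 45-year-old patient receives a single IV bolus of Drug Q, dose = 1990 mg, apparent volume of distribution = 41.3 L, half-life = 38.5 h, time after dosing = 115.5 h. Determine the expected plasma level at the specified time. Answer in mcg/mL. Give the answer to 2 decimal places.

C₀ = Dose / Vd = 1990 / 41.3 = 48.18 mg/L
k = ln2 / t½ = 0.693147 / 38.5 = 0.01800 h⁻¹
t / t½ = 115.5 / 38.5 = 3 half-lives
C = C₀ × (1/2)^3 = 48.18 × 0.1250 = 6.023 mg/L
(6.023 mg/L = 6.023 mcg/mL)

6.02 mcg/mL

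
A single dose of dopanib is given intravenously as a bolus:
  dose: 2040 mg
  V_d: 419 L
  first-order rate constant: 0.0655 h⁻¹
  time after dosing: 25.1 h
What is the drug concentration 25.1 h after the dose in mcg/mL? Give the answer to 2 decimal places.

C₀ = Dose / Vd = 2040 / 419 = 4.869 mg/L
C = C₀ · e^(−k·t) = 4.869 × e^(−0.06550 × 25.1)
  = 4.869 × 0.1932 = 0.9407 mg/L
(0.9407 mg/L = 0.9407 mcg/mL)

0.94 mcg/mL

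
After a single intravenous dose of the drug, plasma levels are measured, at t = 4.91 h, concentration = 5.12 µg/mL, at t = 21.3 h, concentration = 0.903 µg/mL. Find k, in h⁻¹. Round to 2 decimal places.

0.11 h⁻¹

k = ln(C₁/C₂) / (t₂ − t₁) = ln(5.12/0.903) / (21.3 − 4.91)
  = 1.735 / 16.39 = 0.1059 h⁻¹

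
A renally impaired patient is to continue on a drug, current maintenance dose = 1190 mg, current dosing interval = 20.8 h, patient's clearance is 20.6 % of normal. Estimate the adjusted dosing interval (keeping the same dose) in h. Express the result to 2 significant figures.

100 h

To keep the same average steady-state level, dosing rate must scale with clearance.
CL ratio = 20.6 / 100 = 0.2060
New interval (same dose) = 20.8 / 0.2060 = 101.0 h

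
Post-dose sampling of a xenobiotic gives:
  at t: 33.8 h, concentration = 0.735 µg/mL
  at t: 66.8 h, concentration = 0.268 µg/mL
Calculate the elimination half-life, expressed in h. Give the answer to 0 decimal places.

k = ln(C₁/C₂) / (t₂ − t₁) = ln(0.735/0.268) / (66.8 − 33.8)
  = 1.009 / 33.00 = 0.03058 h⁻¹
t½ = ln2 / k = 0.693147 / 0.03058 = 22.67 h

23 h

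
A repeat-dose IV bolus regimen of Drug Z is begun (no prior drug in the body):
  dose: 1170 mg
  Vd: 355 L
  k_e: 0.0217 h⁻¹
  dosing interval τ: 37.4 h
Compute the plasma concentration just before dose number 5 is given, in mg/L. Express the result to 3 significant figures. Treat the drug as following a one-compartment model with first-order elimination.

C₀ per dose = Dose / Vd = 1170 / 355 = 3.296 mg/L
Fraction remaining after one interval: r = e^(−kτ) = e^(−0.02170 × 37.4) = 0.4442
Before dose 5, 4 doses have been given (aged 1τ, 2τ, 3τ, 4τ).
C_trough = C₀ × (r + r² + … + r^4) = C₀ × r(1−r^4)/(1−r)
        = 3.296 × 0.4442 × (1 − 0.03893) / (1 − 0.4442) = 2.532 mg/L

2.53 mg/L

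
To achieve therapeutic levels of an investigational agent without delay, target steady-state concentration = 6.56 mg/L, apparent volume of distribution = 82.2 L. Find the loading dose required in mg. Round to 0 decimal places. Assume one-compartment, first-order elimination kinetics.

539 mg

LD = Css × Vd = 6.56 × 82.2 = 539.2 mg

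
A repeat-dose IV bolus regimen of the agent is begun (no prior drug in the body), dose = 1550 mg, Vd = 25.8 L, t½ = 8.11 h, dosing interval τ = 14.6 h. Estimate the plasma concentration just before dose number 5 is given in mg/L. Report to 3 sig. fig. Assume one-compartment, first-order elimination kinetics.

24.0 mg/L

C₀ per dose = Dose / Vd = 1550 / 25.8 = 60.08 mg/L
k = ln2 / t½ = 0.693147 / 8.11 = 0.08547 h⁻¹
Fraction remaining after one interval: r = e^(−kτ) = e^(−0.08547 × 14.6) = 0.2871
Before dose 5, 4 doses have been given (aged 1τ, 2τ, 3τ, 4τ).
C_trough = C₀ × (r + r² + … + r^4) = C₀ × r(1−r^4)/(1−r)
        = 60.08 × 0.2871 × (1 − 0.006794) / (1 − 0.2871) = 24.03 mg/L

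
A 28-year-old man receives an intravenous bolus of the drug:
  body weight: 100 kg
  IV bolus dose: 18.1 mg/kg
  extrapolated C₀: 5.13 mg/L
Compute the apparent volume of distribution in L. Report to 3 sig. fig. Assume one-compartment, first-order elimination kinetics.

353 L

Dose = 18.1 × 100 = 1810 mg
Vd = Dose / C₀ = 1810 / 5.13 = 352.8 L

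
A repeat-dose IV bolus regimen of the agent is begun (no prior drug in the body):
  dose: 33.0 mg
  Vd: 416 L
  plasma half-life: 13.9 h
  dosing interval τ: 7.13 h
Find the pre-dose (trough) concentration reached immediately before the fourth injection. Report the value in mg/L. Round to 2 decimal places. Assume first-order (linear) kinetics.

0.12 mg/L

C₀ per dose = Dose / Vd = 33.0 / 416 = 0.07933 mg/L
k = ln2 / t½ = 0.693147 / 13.9 = 0.04987 h⁻¹
Fraction remaining after one interval: r = e^(−kτ) = e^(−0.04987 × 7.13) = 0.7008
Before dose 4, 3 doses have been given (aged 1τ, 2τ, 3τ).
C_trough = C₀ × (r + r² + … + r^3) = C₀ × r(1−r^3)/(1−r)
        = 0.07933 × 0.7008 × (1 − 0.3442) / (1 − 0.7008) = 0.1219 mg/L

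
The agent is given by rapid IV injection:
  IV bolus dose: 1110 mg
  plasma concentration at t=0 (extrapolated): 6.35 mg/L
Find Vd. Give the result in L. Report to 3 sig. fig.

Vd = Dose / C₀ = 1110 / 6.35 = 174.8 L

175 L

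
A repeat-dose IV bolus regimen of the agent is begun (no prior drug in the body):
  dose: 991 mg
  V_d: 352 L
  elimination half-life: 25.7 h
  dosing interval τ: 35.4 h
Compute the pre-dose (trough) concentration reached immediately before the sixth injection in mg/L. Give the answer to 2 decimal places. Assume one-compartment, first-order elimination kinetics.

C₀ per dose = Dose / Vd = 991 / 352 = 2.815 mg/L
k = ln2 / t½ = 0.693147 / 25.7 = 0.02697 h⁻¹
Fraction remaining after one interval: r = e^(−kτ) = e^(−0.02697 × 35.4) = 0.3849
Before dose 6, 5 doses have been given (aged 1τ, 2τ, 3τ, 4τ, 5τ).
C_trough = C₀ × (r + r² + … + r^5) = C₀ × r(1−r^5)/(1−r)
        = 2.815 × 0.3849 × (1 − 0.008448) / (1 − 0.3849) = 1.747 mg/L

1.75 mg/L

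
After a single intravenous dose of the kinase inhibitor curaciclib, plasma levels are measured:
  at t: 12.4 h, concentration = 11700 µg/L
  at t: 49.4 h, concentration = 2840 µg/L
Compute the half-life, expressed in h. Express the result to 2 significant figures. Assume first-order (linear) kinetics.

18 h

k = ln(C₁/C₂) / (t₂ − t₁) = ln(11700/2840) / (49.4 − 12.4)
  = 1.416 / 37.00 = 0.03827 h⁻¹
t½ = ln2 / k = 0.693147 / 0.03827 = 18.11 h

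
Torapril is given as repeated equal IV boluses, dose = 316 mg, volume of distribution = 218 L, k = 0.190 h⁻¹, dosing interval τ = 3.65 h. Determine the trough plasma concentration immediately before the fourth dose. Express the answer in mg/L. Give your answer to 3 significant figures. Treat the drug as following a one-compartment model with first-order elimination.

C₀ per dose = Dose / Vd = 316 / 218 = 1.450 mg/L
Fraction remaining after one interval: r = e^(−kτ) = e^(−0.1900 × 3.65) = 0.4998
Before dose 4, 3 doses have been given (aged 1τ, 2τ, 3τ).
C_trough = C₀ × (r + r² + … + r^3) = C₀ × r(1−r^3)/(1−r)
        = 1.450 × 0.4998 × (1 − 0.1249) / (1 − 0.4998) = 1.268 mg/L

1.27 mg/L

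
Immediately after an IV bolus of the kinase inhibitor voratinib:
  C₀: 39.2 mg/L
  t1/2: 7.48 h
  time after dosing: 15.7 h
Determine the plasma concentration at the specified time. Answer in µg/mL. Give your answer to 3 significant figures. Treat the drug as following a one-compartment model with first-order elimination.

k = ln2 / t½ = 0.693147 / 7.48 = 0.09267 h⁻¹
C = C₀ · e^(−k·t) = 39.20 × e^(−0.09267 × 15.7)
  = 39.20 × 0.2334 = 9.149 mg/L
(9.149 mg/L = 9.149 µg/mL)

9.15 µg/mL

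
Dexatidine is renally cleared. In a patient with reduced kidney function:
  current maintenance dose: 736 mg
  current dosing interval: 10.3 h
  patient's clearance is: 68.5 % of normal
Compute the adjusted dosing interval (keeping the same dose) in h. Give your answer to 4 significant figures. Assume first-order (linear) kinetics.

To keep the same average steady-state level, dosing rate must scale with clearance.
CL ratio = 68.5 / 100 = 0.6850
New interval (same dose) = 10.3 / 0.6850 = 15.04 h

15.04 h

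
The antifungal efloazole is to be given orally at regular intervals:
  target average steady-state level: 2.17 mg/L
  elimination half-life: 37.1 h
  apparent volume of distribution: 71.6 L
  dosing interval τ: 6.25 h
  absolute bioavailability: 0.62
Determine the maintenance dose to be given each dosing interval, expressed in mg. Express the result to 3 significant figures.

k = ln2 / t½ = 0.693147 / 37.1 = 0.01868 h⁻¹
CL = k × Vd = 0.01868 × 71.6 = 1.337 L/h
At steady state, F × (Dose/τ) = Css × CL.
Dose = Css × CL × τ / F = 2.17 × 1.337 × 6.25 / 0.62 = 29.25 mg

29.3 mg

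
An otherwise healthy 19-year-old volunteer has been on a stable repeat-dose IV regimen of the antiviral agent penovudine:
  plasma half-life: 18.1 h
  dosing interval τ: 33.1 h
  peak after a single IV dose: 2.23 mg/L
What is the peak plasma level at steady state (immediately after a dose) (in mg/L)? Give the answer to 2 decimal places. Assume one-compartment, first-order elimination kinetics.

k = ln2 / t½ = 0.693147 / 18.1 = 0.03830 h⁻¹
e^(−kτ) = e^(−0.03830 × 33.1) = 0.2815
Accumulation ratio R = 1 / (1 − e^(−kτ)) = 1 / (1 − 0.2815) = 1.392
Steady-state peak = C₀ × R = 2.23 × 1.392 = 3.104 mg/L

3.10 mg/L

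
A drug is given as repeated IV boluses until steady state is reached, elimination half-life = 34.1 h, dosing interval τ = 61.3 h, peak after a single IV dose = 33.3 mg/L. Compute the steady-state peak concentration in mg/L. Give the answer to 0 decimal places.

47 mg/L

k = ln2 / t½ = 0.693147 / 34.1 = 0.02033 h⁻¹
e^(−kτ) = e^(−0.02033 × 61.3) = 0.2876
Accumulation ratio R = 1 / (1 − e^(−kτ)) = 1 / (1 − 0.2876) = 1.404
Steady-state peak = C₀ × R = 33.3 × 1.404 = 46.75 mg/L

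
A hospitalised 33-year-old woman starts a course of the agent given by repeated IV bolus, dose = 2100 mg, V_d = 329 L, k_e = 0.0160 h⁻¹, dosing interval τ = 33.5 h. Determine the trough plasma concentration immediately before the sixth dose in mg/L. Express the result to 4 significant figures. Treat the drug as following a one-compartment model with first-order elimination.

8.384 mg/L

C₀ per dose = Dose / Vd = 2100 / 329 = 6.383 mg/L
Fraction remaining after one interval: r = e^(−kτ) = e^(−0.01600 × 33.5) = 0.5851
Before dose 6, 5 doses have been given (aged 1τ, 2τ, 3τ, 4τ, 5τ).
C_trough = C₀ × (r + r² + … + r^5) = C₀ × r(1−r^5)/(1−r)
        = 6.383 × 0.5851 × (1 − 0.06857) / (1 − 0.5851) = 8.384 mg/L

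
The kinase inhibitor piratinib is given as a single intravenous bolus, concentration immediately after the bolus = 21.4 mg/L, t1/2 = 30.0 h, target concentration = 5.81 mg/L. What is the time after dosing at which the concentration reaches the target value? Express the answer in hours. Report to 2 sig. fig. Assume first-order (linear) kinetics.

56 h

k = ln2 / t½ = 0.693147 / 30.0 = 0.02310 h⁻¹
t = ln(C₀ / C) / k = ln(21.40 / 5.81) / 0.02310
  = ln(3.683) / 0.02310 = 1.304 / 0.02310 = 56.45 h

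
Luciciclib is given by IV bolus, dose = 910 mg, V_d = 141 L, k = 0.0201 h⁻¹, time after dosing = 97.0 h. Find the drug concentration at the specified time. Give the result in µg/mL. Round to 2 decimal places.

0.92 µg/mL

C₀ = Dose / Vd = 910.0 / 141 = 6.454 mg/L
C = C₀ · e^(−k·t) = 6.454 × e^(−0.02010 × 97.0)
  = 6.454 × 0.1423 = 0.9184 mg/L
(0.9184 mg/L = 0.9184 µg/mL)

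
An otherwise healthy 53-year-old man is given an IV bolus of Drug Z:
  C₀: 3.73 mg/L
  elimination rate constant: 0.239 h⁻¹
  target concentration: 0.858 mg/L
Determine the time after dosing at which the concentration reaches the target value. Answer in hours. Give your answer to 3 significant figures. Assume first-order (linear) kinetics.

6.15 h

t = ln(C₀ / C) / k = ln(3.730 / 0.858) / 0.2390
  = ln(4.347) / 0.2390 = 1.469 / 0.2390 = 6.146 h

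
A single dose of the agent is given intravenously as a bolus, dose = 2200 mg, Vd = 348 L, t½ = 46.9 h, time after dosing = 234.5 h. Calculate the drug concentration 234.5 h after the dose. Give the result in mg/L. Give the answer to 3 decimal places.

0.198 mg/L

C₀ = Dose / Vd = 2200 / 348 = 6.322 mg/L
k = ln2 / t½ = 0.693147 / 46.9 = 0.01478 h⁻¹
t / t½ = 234.5 / 46.9 = 5 half-lives
C = C₀ × (1/2)^5 = 6.322 × 0.03125 = 0.1976 mg/L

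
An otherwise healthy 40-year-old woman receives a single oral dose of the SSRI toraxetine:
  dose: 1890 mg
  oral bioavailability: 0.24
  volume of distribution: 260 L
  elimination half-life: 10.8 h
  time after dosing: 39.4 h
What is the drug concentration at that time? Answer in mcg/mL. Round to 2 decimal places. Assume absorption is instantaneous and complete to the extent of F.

0.14 mcg/mL

Amount reaching circulation = F × Dose = 0.24 × 1890 = 453.6 mg
C₀ = F·Dose / Vd = 453.6 / 260 = 1.745 mg/L
k = ln2 / t½ = 0.693147 / 10.8 = 0.06418 h⁻¹
C = C₀ · e^(−k·t) = 1.745 × e^(−0.06418 × 39.4)
  = 1.745 × 0.07976 = 0.1392 mg/L
(0.1392 mg/L = 0.1392 mcg/mL)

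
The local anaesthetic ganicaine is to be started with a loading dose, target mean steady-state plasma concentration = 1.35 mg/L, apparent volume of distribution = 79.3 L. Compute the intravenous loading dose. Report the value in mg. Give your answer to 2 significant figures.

110 mg

LD = Css × Vd = 1.35 × 79.3 = 107.1 mg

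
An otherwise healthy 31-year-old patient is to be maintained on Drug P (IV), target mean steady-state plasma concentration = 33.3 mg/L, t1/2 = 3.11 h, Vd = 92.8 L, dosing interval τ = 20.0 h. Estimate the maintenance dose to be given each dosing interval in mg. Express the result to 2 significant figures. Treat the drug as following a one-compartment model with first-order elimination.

14000 mg

k = ln2 / t½ = 0.693147 / 3.11 = 0.2229 h⁻¹
CL = k × Vd = 0.2229 × 92.8 = 20.69 L/h
At steady state, Dose/τ = Css × CL.
Dose = Css × CL × τ = 33.3 × 20.69 × 20.0 = 13780 mg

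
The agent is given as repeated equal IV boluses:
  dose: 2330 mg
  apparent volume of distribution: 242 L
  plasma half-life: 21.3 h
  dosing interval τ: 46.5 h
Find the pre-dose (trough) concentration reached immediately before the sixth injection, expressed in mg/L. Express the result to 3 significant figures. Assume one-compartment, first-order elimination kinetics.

C₀ per dose = Dose / Vd = 2330 / 242 = 9.628 mg/L
k = ln2 / t½ = 0.693147 / 21.3 = 0.03254 h⁻¹
Fraction remaining after one interval: r = e^(−kτ) = e^(−0.03254 × 46.5) = 0.2202
Before dose 6, 5 doses have been given (aged 1τ, 2τ, 3τ, 4τ, 5τ).
C_trough = C₀ × (r + r² + … + r^5) = C₀ × r(1−r^5)/(1−r)
        = 9.628 × 0.2202 × (1 − 0.0005177) / (1 − 0.2202) = 2.717 mg/L

2.72 mg/L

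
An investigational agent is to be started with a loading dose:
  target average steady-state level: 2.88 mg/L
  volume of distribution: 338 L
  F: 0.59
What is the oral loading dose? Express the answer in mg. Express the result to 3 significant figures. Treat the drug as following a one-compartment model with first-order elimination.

LD = Css × Vd / F = 2.88 × 338 / 0.59 = 1650 mg

1650 mg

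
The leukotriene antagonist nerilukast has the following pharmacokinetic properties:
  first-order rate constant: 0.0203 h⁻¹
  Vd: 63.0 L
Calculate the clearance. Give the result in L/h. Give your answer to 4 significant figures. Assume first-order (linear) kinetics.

CL = k × Vd = 0.0203 × 63.0 = 1.279 L/h

1.279 L/h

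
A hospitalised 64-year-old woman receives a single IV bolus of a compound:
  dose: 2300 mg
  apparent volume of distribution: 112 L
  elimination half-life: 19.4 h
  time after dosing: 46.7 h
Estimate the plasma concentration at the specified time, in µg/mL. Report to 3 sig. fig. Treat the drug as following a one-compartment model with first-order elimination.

C₀ = Dose / Vd = 2300 / 112 = 20.54 mg/L
k = ln2 / t½ = 0.693147 / 19.4 = 0.03573 h⁻¹
C = C₀ · e^(−k·t) = 20.54 × e^(−0.03573 × 46.7)
  = 20.54 × 0.1885 = 3.872 mg/L
(3.872 mg/L = 3.872 µg/mL)

3.87 µg/mL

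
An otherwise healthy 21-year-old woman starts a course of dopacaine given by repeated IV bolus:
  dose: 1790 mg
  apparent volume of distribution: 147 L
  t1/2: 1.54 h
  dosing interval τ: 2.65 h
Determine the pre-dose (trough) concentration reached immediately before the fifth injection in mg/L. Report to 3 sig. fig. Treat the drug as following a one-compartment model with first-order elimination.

C₀ per dose = Dose / Vd = 1790 / 147 = 12.18 mg/L
k = ln2 / t½ = 0.693147 / 1.54 = 0.4501 h⁻¹
Fraction remaining after one interval: r = e^(−kτ) = e^(−0.4501 × 2.65) = 0.3034
Before dose 5, 4 doses have been given (aged 1τ, 2τ, 3τ, 4τ).
C_trough = C₀ × (r + r² + … + r^4) = C₀ × r(1−r^4)/(1−r)
        = 12.18 × 0.3034 × (1 − 0.008473) / (1 − 0.3034) = 5.260 mg/L

5.26 mg/L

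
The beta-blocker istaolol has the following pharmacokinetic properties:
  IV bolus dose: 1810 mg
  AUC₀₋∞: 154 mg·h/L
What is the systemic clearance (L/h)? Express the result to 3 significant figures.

CL = Dose / AUC = 1810 / 154 = 11.75 L/h

11.8 L/h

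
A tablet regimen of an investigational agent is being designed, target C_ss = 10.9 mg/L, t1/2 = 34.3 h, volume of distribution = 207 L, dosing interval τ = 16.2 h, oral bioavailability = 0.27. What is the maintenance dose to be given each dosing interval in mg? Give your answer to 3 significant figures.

k = ln2 / t½ = 0.693147 / 34.3 = 0.02021 h⁻¹
CL = k × Vd = 0.02021 × 207 = 4.183 L/h
At steady state, F × (Dose/τ) = Css × CL.
Dose = Css × CL × τ / F = 10.9 × 4.183 × 16.2 / 0.27 = 2736 mg

2740 mg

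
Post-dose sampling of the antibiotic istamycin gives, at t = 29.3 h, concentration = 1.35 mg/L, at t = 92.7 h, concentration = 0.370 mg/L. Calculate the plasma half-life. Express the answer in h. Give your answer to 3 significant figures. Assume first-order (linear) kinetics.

k = ln(C₁/C₂) / (t₂ − t₁) = ln(1.35/0.370) / (92.7 − 29.3)
  = 1.294 / 63.40 = 0.02041 h⁻¹
t½ = ln2 / k = 0.693147 / 0.02041 = 33.96 h

34.0 h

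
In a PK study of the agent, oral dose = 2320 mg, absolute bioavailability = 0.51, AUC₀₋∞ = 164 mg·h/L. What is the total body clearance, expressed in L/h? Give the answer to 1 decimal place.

CL = F·Dose / AUC = 0.51 × 2320 / 164 = 7.215 L/h

7.2 L/h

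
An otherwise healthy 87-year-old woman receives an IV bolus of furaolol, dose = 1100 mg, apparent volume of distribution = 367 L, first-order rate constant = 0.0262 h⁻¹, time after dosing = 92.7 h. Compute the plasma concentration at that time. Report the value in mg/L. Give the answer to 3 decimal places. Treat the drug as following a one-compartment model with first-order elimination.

C₀ = Dose / Vd = 1100 / 367 = 2.997 mg/L
C = C₀ · e^(−k·t) = 2.997 × e^(−0.02620 × 92.7)
  = 2.997 × 0.08815 = 0.2642 mg/L

0.264 mg/L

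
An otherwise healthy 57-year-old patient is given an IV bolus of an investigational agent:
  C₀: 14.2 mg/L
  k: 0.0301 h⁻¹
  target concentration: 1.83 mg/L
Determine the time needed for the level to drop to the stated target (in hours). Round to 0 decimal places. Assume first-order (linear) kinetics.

68 h

t = ln(C₀ / C) / k = ln(14.20 / 1.83) / 0.03010
  = ln(7.760) / 0.03010 = 2.049 / 0.03010 = 68.07 h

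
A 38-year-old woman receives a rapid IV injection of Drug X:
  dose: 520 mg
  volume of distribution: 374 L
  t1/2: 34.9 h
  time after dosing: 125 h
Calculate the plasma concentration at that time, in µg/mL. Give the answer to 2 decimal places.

0.12 µg/mL

C₀ = Dose / Vd = 520.0 / 374 = 1.390 mg/L
k = ln2 / t½ = 0.693147 / 34.9 = 0.01986 h⁻¹
C = C₀ · e^(−k·t) = 1.390 × e^(−0.01986 × 125)
  = 1.390 × 0.08353 = 0.1161 mg/L
(0.1161 mg/L = 0.1161 µg/mL)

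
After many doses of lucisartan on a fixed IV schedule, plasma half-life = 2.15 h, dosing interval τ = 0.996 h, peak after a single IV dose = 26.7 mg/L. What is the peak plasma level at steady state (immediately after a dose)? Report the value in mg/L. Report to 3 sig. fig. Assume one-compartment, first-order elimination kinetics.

97.2 mg/L

k = ln2 / t½ = 0.693147 / 2.15 = 0.3224 h⁻¹
e^(−kτ) = e^(−0.3224 × 0.996) = 0.7253
Accumulation ratio R = 1 / (1 − e^(−kτ)) = 1 / (1 − 0.7253) = 3.640
Steady-state peak = C₀ × R = 26.7 × 3.640 = 97.19 mg/L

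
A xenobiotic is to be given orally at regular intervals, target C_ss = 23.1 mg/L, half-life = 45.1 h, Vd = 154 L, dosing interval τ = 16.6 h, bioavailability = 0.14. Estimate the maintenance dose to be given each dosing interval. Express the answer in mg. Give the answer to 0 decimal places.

6483 mg

k = ln2 / t½ = 0.693147 / 45.1 = 0.01537 h⁻¹
CL = k × Vd = 0.01537 × 154 = 2.367 L/h
At steady state, F × (Dose/τ) = Css × CL.
Dose = Css × CL × τ / F = 23.1 × 2.367 × 16.6 / 0.14 = 6483 mg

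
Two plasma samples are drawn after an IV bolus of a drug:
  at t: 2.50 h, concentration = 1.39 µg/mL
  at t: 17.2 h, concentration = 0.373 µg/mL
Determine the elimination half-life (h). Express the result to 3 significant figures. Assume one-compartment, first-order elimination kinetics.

7.75 h

k = ln(C₁/C₂) / (t₂ − t₁) = ln(1.39/0.373) / (17.2 − 2.50)
  = 1.315 / 14.70 = 0.08946 h⁻¹
t½ = ln2 / k = 0.693147 / 0.08946 = 7.748 h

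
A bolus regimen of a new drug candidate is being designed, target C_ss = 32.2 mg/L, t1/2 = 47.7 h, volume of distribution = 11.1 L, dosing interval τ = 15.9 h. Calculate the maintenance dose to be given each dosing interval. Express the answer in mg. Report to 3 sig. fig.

k = ln2 / t½ = 0.693147 / 47.7 = 0.01453 h⁻¹
CL = k × Vd = 0.01453 × 11.1 = 0.1613 L/h
At steady state, Dose/τ = Css × CL.
Dose = Css × CL × τ = 32.2 × 0.1613 × 15.9 = 82.58 mg

82.6 mg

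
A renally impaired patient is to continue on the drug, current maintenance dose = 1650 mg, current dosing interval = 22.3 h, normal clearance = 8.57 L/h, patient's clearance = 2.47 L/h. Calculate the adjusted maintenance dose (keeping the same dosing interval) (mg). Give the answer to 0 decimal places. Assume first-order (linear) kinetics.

To keep the same average steady-state level, dosing rate must scale with clearance.
CL ratio = 2.47 / 8.57 = 0.2882
New dose (same interval) = 1650 × 0.2882 = 475.5 mg

476 mg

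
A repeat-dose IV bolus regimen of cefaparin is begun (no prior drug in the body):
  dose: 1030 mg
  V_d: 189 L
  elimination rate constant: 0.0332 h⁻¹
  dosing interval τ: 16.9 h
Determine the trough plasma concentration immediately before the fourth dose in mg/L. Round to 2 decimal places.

5.90 mg/L

C₀ per dose = Dose / Vd = 1030 / 189 = 5.450 mg/L
Fraction remaining after one interval: r = e^(−kτ) = e^(−0.03320 × 16.9) = 0.5706
Before dose 4, 3 doses have been given (aged 1τ, 2τ, 3τ).
C_trough = C₀ × (r + r² + … + r^3) = C₀ × r(1−r^3)/(1−r)
        = 5.450 × 0.5706 × (1 − 0.1858) / (1 − 0.5706) = 5.897 mg/L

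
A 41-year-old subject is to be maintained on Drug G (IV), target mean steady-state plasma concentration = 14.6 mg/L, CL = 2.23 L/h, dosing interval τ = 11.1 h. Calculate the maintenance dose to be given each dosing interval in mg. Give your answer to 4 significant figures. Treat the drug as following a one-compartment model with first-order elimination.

At steady state, Dose/τ = Css × CL.
Dose = Css × CL × τ = 14.6 × 2.230 × 11.1 = 361.4 mg

361.4 mg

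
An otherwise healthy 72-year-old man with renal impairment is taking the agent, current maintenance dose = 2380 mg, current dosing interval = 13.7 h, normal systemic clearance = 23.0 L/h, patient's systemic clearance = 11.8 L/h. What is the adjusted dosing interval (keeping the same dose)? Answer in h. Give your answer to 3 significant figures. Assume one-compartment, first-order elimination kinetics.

26.7 h

To keep the same average steady-state level, dosing rate must scale with clearance.
CL ratio = 11.8 / 23.0 = 0.5130
New interval (same dose) = 13.7 / 0.5130 = 26.71 h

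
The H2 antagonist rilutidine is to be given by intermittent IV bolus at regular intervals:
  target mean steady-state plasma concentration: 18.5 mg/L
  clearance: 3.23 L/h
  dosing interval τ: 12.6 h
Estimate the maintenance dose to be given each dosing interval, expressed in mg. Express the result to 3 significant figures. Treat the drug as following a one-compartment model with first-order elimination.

753 mg

At steady state, Dose/τ = Css × CL.
Dose = Css × CL × τ = 18.5 × 3.230 × 12.6 = 752.9 mg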